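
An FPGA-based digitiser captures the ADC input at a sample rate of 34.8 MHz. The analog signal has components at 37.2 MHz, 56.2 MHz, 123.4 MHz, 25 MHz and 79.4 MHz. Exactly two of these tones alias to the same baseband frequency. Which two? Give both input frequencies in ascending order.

fs/2 = 17.4 MHz.
37.2 MHz mod fs = 2.4 MHz.
2.4 MHz ≤ fs/2 = 17.4 MHz, appears at 2.4 MHz.
56.2 MHz mod fs = 21.4 MHz.
21.4 MHz > fs/2 = 17.4 MHz, folds to fs − 21.4 MHz = 13.4 MHz.
123.4 MHz mod fs = 19 MHz.
19 MHz > fs/2 = 17.4 MHz, folds to fs − 19 MHz = 15.8 MHz.
25 MHz > fs/2 = 17.4 MHz, folds to fs − 25 MHz = 9.8 MHz.
79.4 MHz mod fs = 9.8 MHz.
9.8 MHz ≤ fs/2 = 17.4 MHz, appears at 9.8 MHz.
25 MHz and 79.4 MHz both map to 9.8 MHz.

25 MHz, 79.4 MHz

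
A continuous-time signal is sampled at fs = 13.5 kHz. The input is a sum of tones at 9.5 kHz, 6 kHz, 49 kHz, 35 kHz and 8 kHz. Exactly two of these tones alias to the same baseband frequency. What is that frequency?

5.5 kHz

fs/2 = 6.75 kHz.
9.5 kHz > fs/2 = 6.75 kHz, folds to fs − 9.5 kHz = 4 kHz.
6 kHz ≤ fs/2 = 6.75 kHz, passes unchanged.
49 kHz mod fs = 8.5 kHz.
8.5 kHz > fs/2 = 6.75 kHz, folds to fs − 8.5 kHz = 5 kHz.
35 kHz mod fs = 8 kHz.
8 kHz > fs/2 = 6.75 kHz, folds to fs − 8 kHz = 5.5 kHz.
8 kHz > fs/2 = 6.75 kHz, folds to fs − 8 kHz = 5.5 kHz.
8 kHz and 35 kHz both map to 5.5 kHz.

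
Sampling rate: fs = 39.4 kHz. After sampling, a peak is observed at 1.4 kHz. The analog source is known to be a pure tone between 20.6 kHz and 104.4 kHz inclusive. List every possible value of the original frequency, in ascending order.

38 kHz, 40.8 kHz, 77.4 kHz, 80.2 kHz

Frequencies that alias to 1.4 kHz are k·fs ± 1.4 kHz for integer k ≥ 0.
k=0: 1.4 kHz.
k=1: 38 kHz, 40.8 kHz.
k=2: 77.4 kHz, 80.2 kHz.
k=3: 116.8 kHz, 119.6 kHz.
Within [20.6 kHz, 104.4 kHz]: 38 kHz, 40.8 kHz, 77.4 kHz, 80.2 kHz.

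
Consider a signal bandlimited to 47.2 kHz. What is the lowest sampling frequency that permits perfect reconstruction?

Nyquist rate = 2 × 47.2 kHz = 94.4 kHz.

94.4 kHz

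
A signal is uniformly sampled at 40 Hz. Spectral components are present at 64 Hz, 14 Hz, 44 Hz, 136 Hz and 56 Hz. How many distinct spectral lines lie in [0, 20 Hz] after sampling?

3

fs/2 = 20 Hz.
64 Hz mod fs = 24 Hz.
24 Hz > fs/2 = 20 Hz, folds to fs − 24 Hz = 16 Hz.
14 Hz ≤ fs/2 = 20 Hz, passes unchanged.
44 Hz mod fs = 4 Hz.
4 Hz ≤ fs/2 = 20 Hz, appears at 4 Hz.
136 Hz mod fs = 16 Hz.
16 Hz ≤ fs/2 = 20 Hz, appears at 16 Hz.
56 Hz mod fs = 16 Hz.
16 Hz ≤ fs/2 = 20 Hz, appears at 16 Hz.
Distinct values: {4 Hz, 14 Hz, 16 Hz} → 3.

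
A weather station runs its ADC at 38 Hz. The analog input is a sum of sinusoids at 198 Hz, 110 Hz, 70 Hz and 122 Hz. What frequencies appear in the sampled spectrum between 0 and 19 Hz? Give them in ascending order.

4 Hz, 6 Hz, 8 Hz

fs/2 = 19 Hz.
198 Hz mod fs = 8 Hz.
8 Hz ≤ fs/2 = 19 Hz, appears at 8 Hz.
110 Hz mod fs = 34 Hz.
34 Hz > fs/2 = 19 Hz, folds to fs − 34 Hz = 4 Hz.
70 Hz mod fs = 32 Hz.
32 Hz > fs/2 = 19 Hz, folds to fs − 32 Hz = 6 Hz.
122 Hz mod fs = 8 Hz.
8 Hz ≤ fs/2 = 19 Hz, appears at 8 Hz.
Distinct values: {4 Hz, 6 Hz, 8 Hz}.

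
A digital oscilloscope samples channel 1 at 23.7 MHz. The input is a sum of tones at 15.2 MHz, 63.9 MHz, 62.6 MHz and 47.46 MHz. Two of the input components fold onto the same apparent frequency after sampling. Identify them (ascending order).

fs/2 = 11.85 MHz.
15.2 MHz > fs/2 = 11.85 MHz, folds to fs − 15.2 MHz = 8.5 MHz.
63.9 MHz mod fs = 16.5 MHz.
16.5 MHz > fs/2 = 11.85 MHz, folds to fs − 16.5 MHz = 7.2 MHz.
62.6 MHz mod fs = 15.2 MHz.
15.2 MHz > fs/2 = 11.85 MHz, folds to fs − 15.2 MHz = 8.5 MHz.
47.46 MHz mod fs = 0.06 MHz.
0.06 MHz ≤ fs/2 = 11.85 MHz, appears at 0.06 MHz.
15.2 MHz and 62.6 MHz both map to 8.5 MHz.

15.2 MHz, 62.6 MHz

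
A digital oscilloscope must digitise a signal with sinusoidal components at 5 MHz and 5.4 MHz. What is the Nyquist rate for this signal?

10.8 MHz

Highest-frequency component: 5.4 MHz.
Nyquist rate = 2 × 5.4 MHz = 10.8 MHz.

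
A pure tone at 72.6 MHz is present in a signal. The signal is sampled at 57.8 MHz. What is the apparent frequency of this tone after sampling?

72.6 MHz mod fs = 14.8 MHz.
14.8 MHz ≤ fs/2 = 28.9 MHz, appears at 14.8 MHz.

14.8 MHz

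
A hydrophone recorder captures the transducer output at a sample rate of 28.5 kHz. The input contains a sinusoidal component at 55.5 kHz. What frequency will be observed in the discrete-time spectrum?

55.5 kHz mod fs = 27 kHz.
27 kHz > fs/2 = 14.25 kHz, folds to fs − 27 kHz = 1.5 kHz.

1.5 kHz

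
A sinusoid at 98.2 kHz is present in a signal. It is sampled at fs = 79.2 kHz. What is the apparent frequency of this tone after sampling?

98.2 kHz mod fs = 19 kHz.
19 kHz ≤ fs/2 = 39.6 kHz, appears at 19 kHz.

19 kHz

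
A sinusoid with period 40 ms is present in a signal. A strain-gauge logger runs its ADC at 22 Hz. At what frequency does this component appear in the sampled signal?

T = 40 ms → f = 1/T = 25 Hz.
25 Hz mod fs = 3 Hz.
3 Hz ≤ fs/2 = 11 Hz, appears at 3 Hz.

3 Hz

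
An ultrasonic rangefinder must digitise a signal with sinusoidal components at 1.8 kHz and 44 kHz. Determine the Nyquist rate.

88 kHz

Highest-frequency component: 44 kHz.
Nyquist rate = 2 × 44 kHz = 88 kHz.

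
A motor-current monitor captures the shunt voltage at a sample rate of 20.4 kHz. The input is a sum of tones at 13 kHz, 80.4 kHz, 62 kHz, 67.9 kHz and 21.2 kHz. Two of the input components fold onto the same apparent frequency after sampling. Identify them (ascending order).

21.2 kHz, 62 kHz

fs/2 = 10.2 kHz.
13 kHz > fs/2 = 10.2 kHz, folds to fs − 13 kHz = 7.4 kHz.
80.4 kHz mod fs = 19.2 kHz.
19.2 kHz > fs/2 = 10.2 kHz, folds to fs − 19.2 kHz = 1.2 kHz.
62 kHz mod fs = 0.8 kHz.
0.8 kHz ≤ fs/2 = 10.2 kHz, appears at 0.8 kHz.
67.9 kHz mod fs = 6.7 kHz.
6.7 kHz ≤ fs/2 = 10.2 kHz, appears at 6.7 kHz.
21.2 kHz mod fs = 0.8 kHz.
0.8 kHz ≤ fs/2 = 10.2 kHz, appears at 0.8 kHz.
21.2 kHz and 62 kHz both map to 0.8 kHz.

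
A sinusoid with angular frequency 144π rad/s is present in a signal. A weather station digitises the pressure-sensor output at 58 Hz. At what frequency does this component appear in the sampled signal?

14 Hz

ω = 144π rad/s → f = ω/(2π) = 72 Hz.
72 Hz mod fs = 14 Hz.
14 Hz ≤ fs/2 = 29 Hz, appears at 14 Hz.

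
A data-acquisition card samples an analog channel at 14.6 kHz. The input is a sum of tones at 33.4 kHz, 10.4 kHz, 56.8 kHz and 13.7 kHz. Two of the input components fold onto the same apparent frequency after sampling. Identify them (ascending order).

10.4 kHz, 33.4 kHz

fs/2 = 7.3 kHz.
33.4 kHz mod fs = 4.2 kHz.
4.2 kHz ≤ fs/2 = 7.3 kHz, appears at 4.2 kHz.
10.4 kHz > fs/2 = 7.3 kHz, folds to fs − 10.4 kHz = 4.2 kHz.
56.8 kHz mod fs = 13 kHz.
13 kHz > fs/2 = 7.3 kHz, folds to fs − 13 kHz = 1.6 kHz.
13.7 kHz > fs/2 = 7.3 kHz, folds to fs − 13.7 kHz = 0.9 kHz.
10.4 kHz and 33.4 kHz both map to 4.2 kHz.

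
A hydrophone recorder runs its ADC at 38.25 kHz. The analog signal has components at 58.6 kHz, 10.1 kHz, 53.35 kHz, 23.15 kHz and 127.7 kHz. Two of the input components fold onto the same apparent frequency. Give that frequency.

15.1 kHz

fs/2 = 19.125 kHz.
58.6 kHz mod fs = 20.35 kHz.
20.35 kHz > fs/2 = 19.125 kHz, folds to fs − 20.35 kHz = 17.9 kHz.
10.1 kHz ≤ fs/2 = 19.125 kHz, passes unchanged.
53.35 kHz mod fs = 15.1 kHz.
15.1 kHz ≤ fs/2 = 19.125 kHz, appears at 15.1 kHz.
23.15 kHz > fs/2 = 19.125 kHz, folds to fs − 23.15 kHz = 15.1 kHz.
127.7 kHz mod fs = 12.95 kHz.
12.95 kHz ≤ fs/2 = 19.125 kHz, appears at 12.95 kHz.
23.15 kHz and 53.35 kHz both map to 15.1 kHz.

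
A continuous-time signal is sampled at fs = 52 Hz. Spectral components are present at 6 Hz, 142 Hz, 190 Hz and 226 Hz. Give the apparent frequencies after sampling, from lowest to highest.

fs/2 = 26 Hz.
6 Hz ≤ fs/2 = 26 Hz, passes unchanged.
142 Hz mod fs = 38 Hz.
38 Hz > fs/2 = 26 Hz, folds to fs − 38 Hz = 14 Hz.
190 Hz mod fs = 34 Hz.
34 Hz > fs/2 = 26 Hz, folds to fs − 34 Hz = 18 Hz.
226 Hz mod fs = 18 Hz.
18 Hz ≤ fs/2 = 26 Hz, appears at 18 Hz.
Distinct values: {6 Hz, 14 Hz, 18 Hz}.

6 Hz, 14 Hz, 18 Hz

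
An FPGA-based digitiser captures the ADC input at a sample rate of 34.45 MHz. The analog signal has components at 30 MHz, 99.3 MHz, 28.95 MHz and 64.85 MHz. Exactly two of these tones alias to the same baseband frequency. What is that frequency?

4.05 MHz

fs/2 = 17.225 MHz.
30 MHz > fs/2 = 17.225 MHz, folds to fs − 30 MHz = 4.45 MHz.
99.3 MHz mod fs = 30.4 MHz.
30.4 MHz > fs/2 = 17.225 MHz, folds to fs − 30.4 MHz = 4.05 MHz.
28.95 MHz > fs/2 = 17.225 MHz, folds to fs − 28.95 MHz = 5.5 MHz.
64.85 MHz mod fs = 30.4 MHz.
30.4 MHz > fs/2 = 17.225 MHz, folds to fs − 30.4 MHz = 4.05 MHz.
64.85 MHz and 99.3 MHz both map to 4.05 MHz.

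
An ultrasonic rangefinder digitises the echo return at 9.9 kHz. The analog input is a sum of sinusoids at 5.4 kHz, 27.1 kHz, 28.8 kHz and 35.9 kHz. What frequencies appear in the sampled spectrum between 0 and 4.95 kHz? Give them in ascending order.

0.9 kHz, 2.6 kHz, 3.7 kHz, 4.5 kHz

fs/2 = 4.95 kHz.
5.4 kHz > fs/2 = 4.95 kHz, folds to fs − 5.4 kHz = 4.5 kHz.
27.1 kHz mod fs = 7.3 kHz.
7.3 kHz > fs/2 = 4.95 kHz, folds to fs − 7.3 kHz = 2.6 kHz.
28.8 kHz mod fs = 9 kHz.
9 kHz > fs/2 = 4.95 kHz, folds to fs − 9 kHz = 0.9 kHz.
35.9 kHz mod fs = 6.2 kHz.
6.2 kHz > fs/2 = 4.95 kHz, folds to fs − 6.2 kHz = 3.7 kHz.
Distinct values: {0.9 kHz, 2.6 kHz, 3.7 kHz, 4.5 kHz}.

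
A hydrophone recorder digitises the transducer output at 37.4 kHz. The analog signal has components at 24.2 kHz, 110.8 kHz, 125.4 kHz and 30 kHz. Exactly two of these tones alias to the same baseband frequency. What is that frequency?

fs/2 = 18.7 kHz.
24.2 kHz > fs/2 = 18.7 kHz, folds to fs − 24.2 kHz = 13.2 kHz.
110.8 kHz mod fs = 36 kHz.
36 kHz > fs/2 = 18.7 kHz, folds to fs − 36 kHz = 1.4 kHz.
125.4 kHz mod fs = 13.2 kHz.
13.2 kHz ≤ fs/2 = 18.7 kHz, appears at 13.2 kHz.
30 kHz > fs/2 = 18.7 kHz, folds to fs − 30 kHz = 7.4 kHz.
24.2 kHz and 125.4 kHz both map to 13.2 kHz.

13.2 kHz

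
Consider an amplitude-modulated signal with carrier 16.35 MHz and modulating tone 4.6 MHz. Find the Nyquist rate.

41.9 MHz

AM sidebands sit at fc ± fm = 11.75 MHz and 20.95 MHz.
Highest-frequency component: 20.95 MHz.
Nyquist rate = 2 × 20.95 MHz = 41.9 MHz.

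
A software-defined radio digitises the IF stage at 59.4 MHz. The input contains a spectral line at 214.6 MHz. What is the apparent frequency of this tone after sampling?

214.6 MHz mod fs = 36.4 MHz.
36.4 MHz > fs/2 = 29.7 MHz, folds to fs − 36.4 MHz = 23 MHz.

23 MHz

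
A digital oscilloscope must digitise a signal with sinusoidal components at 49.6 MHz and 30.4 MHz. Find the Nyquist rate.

99.2 MHz

Highest-frequency component: 49.6 MHz.
Nyquist rate = 2 × 49.6 MHz = 99.2 MHz.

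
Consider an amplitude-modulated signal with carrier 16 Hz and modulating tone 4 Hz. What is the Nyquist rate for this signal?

AM sidebands sit at fc ± fm = 12 Hz and 20 Hz.
Highest-frequency component: 20 Hz.
Nyquist rate = 2 × 20 Hz = 40 Hz.

40 Hz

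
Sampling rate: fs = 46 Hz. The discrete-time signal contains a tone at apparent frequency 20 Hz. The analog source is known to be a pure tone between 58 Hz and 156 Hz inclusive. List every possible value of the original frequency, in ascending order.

Frequencies that alias to 20 Hz are k·fs ± 20 Hz for integer k ≥ 0.
k=0: 20 Hz.
k=1: 26 Hz, 66 Hz.
k=2: 72 Hz, 112 Hz.
k=3: 118 Hz, 158 Hz.
k=4: 164 Hz, 204 Hz.
Within [58 Hz, 156 Hz]: 66 Hz, 72 Hz, 112 Hz, 118 Hz.

66 Hz, 72 Hz, 112 Hz, 118 Hz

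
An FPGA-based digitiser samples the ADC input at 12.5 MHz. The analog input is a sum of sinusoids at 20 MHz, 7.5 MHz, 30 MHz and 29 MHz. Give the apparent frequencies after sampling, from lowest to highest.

4 MHz, 5 MHz

fs/2 = 6.25 MHz.
20 MHz mod fs = 7.5 MHz.
7.5 MHz > fs/2 = 6.25 MHz, folds to fs − 7.5 MHz = 5 MHz.
7.5 MHz > fs/2 = 6.25 MHz, folds to fs − 7.5 MHz = 5 MHz.
30 MHz mod fs = 5 MHz.
5 MHz ≤ fs/2 = 6.25 MHz, appears at 5 MHz.
29 MHz mod fs = 4 MHz.
4 MHz ≤ fs/2 = 6.25 MHz, appears at 4 MHz.
Distinct values: {4 MHz, 5 MHz}.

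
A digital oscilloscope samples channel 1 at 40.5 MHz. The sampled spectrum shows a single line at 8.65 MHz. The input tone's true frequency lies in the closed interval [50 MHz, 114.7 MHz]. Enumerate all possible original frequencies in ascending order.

72.35 MHz, 89.65 MHz, 112.85 MHz

Frequencies that alias to 8.65 MHz are k·fs ± 8.65 MHz for integer k ≥ 0.
k=0: 8.65 MHz.
k=1: 31.85 MHz, 49.15 MHz.
k=2: 72.35 MHz, 89.65 MHz.
k=3: 112.85 MHz, 130.15 MHz.
k=4: 153.35 MHz, 170.65 MHz.
Within [50 MHz, 114.7 MHz]: 72.35 MHz, 89.65 MHz, 112.85 MHz.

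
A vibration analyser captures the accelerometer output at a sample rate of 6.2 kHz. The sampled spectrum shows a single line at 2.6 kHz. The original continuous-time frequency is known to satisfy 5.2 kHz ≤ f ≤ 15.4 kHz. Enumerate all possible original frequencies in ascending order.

Frequencies that alias to 2.6 kHz are k·fs ± 2.6 kHz for integer k ≥ 0.
k=0: 2.6 kHz.
k=1: 3.6 kHz, 8.8 kHz.
k=2: 9.8 kHz, 15 kHz.
k=3: 16 kHz, 21.2 kHz.
Within [5.2 kHz, 15.4 kHz]: 8.8 kHz, 9.8 kHz, 15 kHz.

8.8 kHz, 9.8 kHz, 15 kHz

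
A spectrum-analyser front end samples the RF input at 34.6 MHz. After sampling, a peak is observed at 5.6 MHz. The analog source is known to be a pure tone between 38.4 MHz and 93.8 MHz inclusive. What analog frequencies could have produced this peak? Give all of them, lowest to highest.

40.2 MHz, 63.6 MHz, 74.8 MHz

Frequencies that alias to 5.6 MHz are k·fs ± 5.6 MHz for integer k ≥ 0.
k=0: 5.6 MHz.
k=1: 29 MHz, 40.2 MHz.
k=2: 63.6 MHz, 74.8 MHz.
k=3: 98.2 MHz, 109.4 MHz.
Within [38.4 MHz, 93.8 MHz]: 40.2 MHz, 63.6 MHz, 74.8 MHz.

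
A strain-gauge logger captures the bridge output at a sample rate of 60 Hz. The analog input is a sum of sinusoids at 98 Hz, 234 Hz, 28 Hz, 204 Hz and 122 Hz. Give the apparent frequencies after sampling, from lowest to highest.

2 Hz, 6 Hz, 22 Hz, 24 Hz, 28 Hz

fs/2 = 30 Hz.
98 Hz mod fs = 38 Hz.
38 Hz > fs/2 = 30 Hz, folds to fs − 38 Hz = 22 Hz.
234 Hz mod fs = 54 Hz.
54 Hz > fs/2 = 30 Hz, folds to fs − 54 Hz = 6 Hz.
28 Hz ≤ fs/2 = 30 Hz, passes unchanged.
204 Hz mod fs = 24 Hz.
24 Hz ≤ fs/2 = 30 Hz, appears at 24 Hz.
122 Hz mod fs = 2 Hz.
2 Hz ≤ fs/2 = 30 Hz, appears at 2 Hz.
Distinct values: {2 Hz, 6 Hz, 22 Hz, 24 Hz, 28 Hz}.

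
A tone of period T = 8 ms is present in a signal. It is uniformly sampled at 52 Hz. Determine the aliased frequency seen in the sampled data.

T = 8 ms → f = 1/T = 125 Hz.
125 Hz mod fs = 21 Hz.
21 Hz ≤ fs/2 = 26 Hz, appears at 21 Hz.

21 Hz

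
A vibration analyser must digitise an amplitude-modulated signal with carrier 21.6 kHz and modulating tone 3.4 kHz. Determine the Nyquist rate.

50 kHz

AM sidebands sit at fc ± fm = 18.2 kHz and 25 kHz.
Highest-frequency component: 25 kHz.
Nyquist rate = 2 × 25 kHz = 50 kHz.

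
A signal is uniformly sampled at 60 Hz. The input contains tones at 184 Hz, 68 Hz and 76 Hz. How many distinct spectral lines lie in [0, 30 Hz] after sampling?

3

fs/2 = 30 Hz.
184 Hz mod fs = 4 Hz.
4 Hz ≤ fs/2 = 30 Hz, appears at 4 Hz.
68 Hz mod fs = 8 Hz.
8 Hz ≤ fs/2 = 30 Hz, appears at 8 Hz.
76 Hz mod fs = 16 Hz.
16 Hz ≤ fs/2 = 30 Hz, appears at 16 Hz.
Distinct values: {4 Hz, 8 Hz, 16 Hz} → 3.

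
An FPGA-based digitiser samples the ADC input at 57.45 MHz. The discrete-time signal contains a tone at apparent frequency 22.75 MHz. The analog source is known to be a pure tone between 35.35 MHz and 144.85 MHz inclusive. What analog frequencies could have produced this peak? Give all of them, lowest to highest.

Frequencies that alias to 22.75 MHz are k·fs ± 22.75 MHz for integer k ≥ 0.
k=0: 22.75 MHz.
k=1: 34.7 MHz, 80.2 MHz.
k=2: 92.15 MHz, 137.65 MHz.
k=3: 149.6 MHz, 195.1 MHz.
Within [35.35 MHz, 144.85 MHz]: 80.2 MHz, 92.15 MHz, 137.65 MHz.

80.2 MHz, 92.15 MHz, 137.65 MHz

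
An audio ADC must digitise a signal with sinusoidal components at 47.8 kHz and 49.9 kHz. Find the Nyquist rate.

Highest-frequency component: 49.9 kHz.
Nyquist rate = 2 × 49.9 kHz = 99.8 kHz.

99.8 kHz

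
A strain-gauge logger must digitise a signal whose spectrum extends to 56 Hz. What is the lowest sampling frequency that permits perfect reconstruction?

112 Hz

Nyquist rate = 2 × 56 Hz = 112 Hz.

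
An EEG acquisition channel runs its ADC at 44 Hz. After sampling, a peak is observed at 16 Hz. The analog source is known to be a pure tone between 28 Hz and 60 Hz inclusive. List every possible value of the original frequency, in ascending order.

28 Hz, 60 Hz

Frequencies that alias to 16 Hz are k·fs ± 16 Hz for integer k ≥ 0.
k=0: 16 Hz.
k=1: 28 Hz, 60 Hz.
k=2: 72 Hz, 104 Hz.
Within [28 Hz, 60 Hz]: 28 Hz, 60 Hz.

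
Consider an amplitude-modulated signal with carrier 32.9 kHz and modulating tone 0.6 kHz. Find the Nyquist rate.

67 kHz

AM sidebands sit at fc ± fm = 32.3 kHz and 33.5 kHz.
Highest-frequency component: 33.5 kHz.
Nyquist rate = 2 × 33.5 kHz = 67 kHz.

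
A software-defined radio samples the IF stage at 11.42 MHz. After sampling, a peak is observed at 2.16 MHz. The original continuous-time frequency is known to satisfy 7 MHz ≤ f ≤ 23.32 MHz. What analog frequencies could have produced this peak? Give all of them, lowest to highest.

9.26 MHz, 13.58 MHz, 20.68 MHz

Frequencies that alias to 2.16 MHz are k·fs ± 2.16 MHz for integer k ≥ 0.
k=0: 2.16 MHz.
k=1: 9.26 MHz, 13.58 MHz.
k=2: 20.68 MHz, 25 MHz.
k=3: 32.1 MHz, 36.42 MHz.
Within [7 MHz, 23.32 MHz]: 9.26 MHz, 13.58 MHz, 20.68 MHz.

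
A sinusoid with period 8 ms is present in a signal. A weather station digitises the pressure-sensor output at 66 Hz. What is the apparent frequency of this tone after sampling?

T = 8 ms → f = 1/T = 125 Hz.
125 Hz mod fs = 59 Hz.
59 Hz > fs/2 = 33 Hz, folds to fs − 59 Hz = 7 Hz.

7 Hz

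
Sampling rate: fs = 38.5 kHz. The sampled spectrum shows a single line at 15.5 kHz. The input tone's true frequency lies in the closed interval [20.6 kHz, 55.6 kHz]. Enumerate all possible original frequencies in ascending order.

23 kHz, 54 kHz

Frequencies that alias to 15.5 kHz are k·fs ± 15.5 kHz for integer k ≥ 0.
k=0: 15.5 kHz.
k=1: 23 kHz, 54 kHz.
k=2: 61.5 kHz, 92.5 kHz.
Within [20.6 kHz, 55.6 kHz]: 23 kHz, 54 kHz.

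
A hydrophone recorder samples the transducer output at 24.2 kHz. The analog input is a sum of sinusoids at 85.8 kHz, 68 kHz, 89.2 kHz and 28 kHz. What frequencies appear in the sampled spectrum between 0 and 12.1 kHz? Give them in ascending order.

fs/2 = 12.1 kHz.
85.8 kHz mod fs = 13.2 kHz.
13.2 kHz > fs/2 = 12.1 kHz, folds to fs − 13.2 kHz = 11 kHz.
68 kHz mod fs = 19.6 kHz.
19.6 kHz > fs/2 = 12.1 kHz, folds to fs − 19.6 kHz = 4.6 kHz.
89.2 kHz mod fs = 16.6 kHz.
16.6 kHz > fs/2 = 12.1 kHz, folds to fs − 16.6 kHz = 7.6 kHz.
28 kHz mod fs = 3.8 kHz.
3.8 kHz ≤ fs/2 = 12.1 kHz, appears at 3.8 kHz.
Distinct values: {3.8 kHz, 4.6 kHz, 7.6 kHz, 11 kHz}.

3.8 kHz, 4.6 kHz, 7.6 kHz, 11 kHz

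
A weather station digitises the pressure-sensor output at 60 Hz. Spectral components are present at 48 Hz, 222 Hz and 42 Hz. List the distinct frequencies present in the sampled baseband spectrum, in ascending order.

12 Hz, 18 Hz

fs/2 = 30 Hz.
48 Hz > fs/2 = 30 Hz, folds to fs − 48 Hz = 12 Hz.
222 Hz mod fs = 42 Hz.
42 Hz > fs/2 = 30 Hz, folds to fs − 42 Hz = 18 Hz.
42 Hz > fs/2 = 30 Hz, folds to fs − 42 Hz = 18 Hz.
Distinct values: {12 Hz, 18 Hz}.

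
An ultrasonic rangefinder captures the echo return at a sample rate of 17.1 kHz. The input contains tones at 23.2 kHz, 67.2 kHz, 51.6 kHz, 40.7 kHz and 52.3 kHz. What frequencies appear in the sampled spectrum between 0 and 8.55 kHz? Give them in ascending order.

0.3 kHz, 1 kHz, 1.2 kHz, 6.1 kHz, 6.5 kHz

fs/2 = 8.55 kHz.
23.2 kHz mod fs = 6.1 kHz.
6.1 kHz ≤ fs/2 = 8.55 kHz, appears at 6.1 kHz.
67.2 kHz mod fs = 15.9 kHz.
15.9 kHz > fs/2 = 8.55 kHz, folds to fs − 15.9 kHz = 1.2 kHz.
51.6 kHz mod fs = 0.3 kHz.
0.3 kHz ≤ fs/2 = 8.55 kHz, appears at 0.3 kHz.
40.7 kHz mod fs = 6.5 kHz.
6.5 kHz ≤ fs/2 = 8.55 kHz, appears at 6.5 kHz.
52.3 kHz mod fs = 1 kHz.
1 kHz ≤ fs/2 = 8.55 kHz, appears at 1 kHz.
Distinct values: {0.3 kHz, 1 kHz, 1.2 kHz, 6.1 kHz, 6.5 kHz}.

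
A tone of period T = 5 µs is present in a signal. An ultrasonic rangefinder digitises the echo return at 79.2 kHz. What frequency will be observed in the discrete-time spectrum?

T = 5 µs → f = 1/T = 200 kHz.
200 kHz mod fs = 41.6 kHz.
41.6 kHz > fs/2 = 39.6 kHz, folds to fs − 41.6 kHz = 37.6 kHz.

37.6 kHz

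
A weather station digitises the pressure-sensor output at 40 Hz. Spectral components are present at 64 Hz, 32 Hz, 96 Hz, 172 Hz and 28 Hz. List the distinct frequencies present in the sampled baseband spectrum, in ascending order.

fs/2 = 20 Hz.
64 Hz mod fs = 24 Hz.
24 Hz > fs/2 = 20 Hz, folds to fs − 24 Hz = 16 Hz.
32 Hz > fs/2 = 20 Hz, folds to fs − 32 Hz = 8 Hz.
96 Hz mod fs = 16 Hz.
16 Hz ≤ fs/2 = 20 Hz, appears at 16 Hz.
172 Hz mod fs = 12 Hz.
12 Hz ≤ fs/2 = 20 Hz, appears at 12 Hz.
28 Hz > fs/2 = 20 Hz, folds to fs − 28 Hz = 12 Hz.
Distinct values: {8 Hz, 12 Hz, 16 Hz}.

8 Hz, 12 Hz, 16 Hz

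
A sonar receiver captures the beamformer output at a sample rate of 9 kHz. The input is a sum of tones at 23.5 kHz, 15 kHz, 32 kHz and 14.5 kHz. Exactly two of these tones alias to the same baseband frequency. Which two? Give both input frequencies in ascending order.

14.5 kHz, 23.5 kHz

fs/2 = 4.5 kHz.
23.5 kHz mod fs = 5.5 kHz.
5.5 kHz > fs/2 = 4.5 kHz, folds to fs − 5.5 kHz = 3.5 kHz.
15 kHz mod fs = 6 kHz.
6 kHz > fs/2 = 4.5 kHz, folds to fs − 6 kHz = 3 kHz.
32 kHz mod fs = 5 kHz.
5 kHz > fs/2 = 4.5 kHz, folds to fs − 5 kHz = 4 kHz.
14.5 kHz mod fs = 5.5 kHz.
5.5 kHz > fs/2 = 4.5 kHz, folds to fs − 5.5 kHz = 3.5 kHz.
14.5 kHz and 23.5 kHz both map to 3.5 kHz.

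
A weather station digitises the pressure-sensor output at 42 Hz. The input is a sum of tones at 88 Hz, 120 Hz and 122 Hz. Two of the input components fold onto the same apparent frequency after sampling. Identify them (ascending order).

fs/2 = 21 Hz.
88 Hz mod fs = 4 Hz.
4 Hz ≤ fs/2 = 21 Hz, appears at 4 Hz.
120 Hz mod fs = 36 Hz.
36 Hz > fs/2 = 21 Hz, folds to fs − 36 Hz = 6 Hz.
122 Hz mod fs = 38 Hz.
38 Hz > fs/2 = 21 Hz, folds to fs − 38 Hz = 4 Hz.
88 Hz and 122 Hz both map to 4 Hz.

88 Hz, 122 Hz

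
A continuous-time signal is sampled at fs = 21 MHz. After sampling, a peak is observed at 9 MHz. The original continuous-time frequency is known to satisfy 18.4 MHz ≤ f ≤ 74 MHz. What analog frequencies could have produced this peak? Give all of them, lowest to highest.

30 MHz, 33 MHz, 51 MHz, 54 MHz, 72 MHz

Frequencies that alias to 9 MHz are k·fs ± 9 MHz for integer k ≥ 0.
k=0: 9 MHz.
k=1: 12 MHz, 30 MHz.
k=2: 33 MHz, 51 MHz.
k=3: 54 MHz, 72 MHz.
k=4: 75 MHz, 93 MHz.
Within [18.4 MHz, 74 MHz]: 30 MHz, 33 MHz, 51 MHz, 54 MHz, 72 MHz.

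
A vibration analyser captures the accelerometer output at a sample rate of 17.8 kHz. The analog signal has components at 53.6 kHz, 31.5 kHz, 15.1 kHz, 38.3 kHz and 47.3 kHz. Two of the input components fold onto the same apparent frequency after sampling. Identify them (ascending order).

fs/2 = 8.9 kHz.
53.6 kHz mod fs = 0.2 kHz.
0.2 kHz ≤ fs/2 = 8.9 kHz, appears at 0.2 kHz.
31.5 kHz mod fs = 13.7 kHz.
13.7 kHz > fs/2 = 8.9 kHz, folds to fs − 13.7 kHz = 4.1 kHz.
15.1 kHz > fs/2 = 8.9 kHz, folds to fs − 15.1 kHz = 2.7 kHz.
38.3 kHz mod fs = 2.7 kHz.
2.7 kHz ≤ fs/2 = 8.9 kHz, appears at 2.7 kHz.
47.3 kHz mod fs = 11.7 kHz.
11.7 kHz > fs/2 = 8.9 kHz, folds to fs − 11.7 kHz = 6.1 kHz.
15.1 kHz and 38.3 kHz both map to 2.7 kHz.

15.1 kHz, 38.3 kHz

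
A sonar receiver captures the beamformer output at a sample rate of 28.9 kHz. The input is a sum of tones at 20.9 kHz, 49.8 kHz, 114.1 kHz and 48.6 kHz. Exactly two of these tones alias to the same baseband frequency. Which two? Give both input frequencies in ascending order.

20.9 kHz, 49.8 kHz

fs/2 = 14.45 kHz.
20.9 kHz > fs/2 = 14.45 kHz, folds to fs − 20.9 kHz = 8 kHz.
49.8 kHz mod fs = 20.9 kHz.
20.9 kHz > fs/2 = 14.45 kHz, folds to fs − 20.9 kHz = 8 kHz.
114.1 kHz mod fs = 27.4 kHz.
27.4 kHz > fs/2 = 14.45 kHz, folds to fs − 27.4 kHz = 1.5 kHz.
48.6 kHz mod fs = 19.7 kHz.
19.7 kHz > fs/2 = 14.45 kHz, folds to fs − 19.7 kHz = 9.2 kHz.
20.9 kHz and 49.8 kHz both map to 8 kHz.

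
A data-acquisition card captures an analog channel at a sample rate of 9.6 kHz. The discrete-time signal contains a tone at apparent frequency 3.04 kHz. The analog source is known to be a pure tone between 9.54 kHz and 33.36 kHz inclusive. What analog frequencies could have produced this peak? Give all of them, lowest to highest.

12.64 kHz, 16.16 kHz, 22.24 kHz, 25.76 kHz, 31.84 kHz

Frequencies that alias to 3.04 kHz are k·fs ± 3.04 kHz for integer k ≥ 0.
k=0: 3.04 kHz.
k=1: 6.56 kHz, 12.64 kHz.
k=2: 16.16 kHz, 22.24 kHz.
k=3: 25.76 kHz, 31.84 kHz.
k=4: 35.36 kHz, 41.44 kHz.
Within [9.54 kHz, 33.36 kHz]: 12.64 kHz, 16.16 kHz, 22.24 kHz, 25.76 kHz, 31.84 kHz.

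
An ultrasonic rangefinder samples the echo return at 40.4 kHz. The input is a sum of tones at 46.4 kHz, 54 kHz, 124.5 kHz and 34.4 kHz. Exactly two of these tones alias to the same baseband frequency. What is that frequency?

fs/2 = 20.2 kHz.
46.4 kHz mod fs = 6 kHz.
6 kHz ≤ fs/2 = 20.2 kHz, appears at 6 kHz.
54 kHz mod fs = 13.6 kHz.
13.6 kHz ≤ fs/2 = 20.2 kHz, appears at 13.6 kHz.
124.5 kHz mod fs = 3.3 kHz.
3.3 kHz ≤ fs/2 = 20.2 kHz, appears at 3.3 kHz.
34.4 kHz > fs/2 = 20.2 kHz, folds to fs − 34.4 kHz = 6 kHz.
34.4 kHz and 46.4 kHz both map to 6 kHz.

6 kHz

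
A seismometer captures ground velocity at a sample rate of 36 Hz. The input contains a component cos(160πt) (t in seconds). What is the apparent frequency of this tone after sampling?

ω = 160π rad/s → f = ω/(2π) = 80 Hz.
80 Hz mod fs = 8 Hz.
8 Hz ≤ fs/2 = 18 Hz, appears at 8 Hz.

8 Hz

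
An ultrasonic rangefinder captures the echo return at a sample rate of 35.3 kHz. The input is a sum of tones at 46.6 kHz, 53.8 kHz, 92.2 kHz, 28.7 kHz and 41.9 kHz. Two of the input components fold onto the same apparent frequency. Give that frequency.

fs/2 = 17.65 kHz.
46.6 kHz mod fs = 11.3 kHz.
11.3 kHz ≤ fs/2 = 17.65 kHz, appears at 11.3 kHz.
53.8 kHz mod fs = 18.5 kHz.
18.5 kHz > fs/2 = 17.65 kHz, folds to fs − 18.5 kHz = 16.8 kHz.
92.2 kHz mod fs = 21.6 kHz.
21.6 kHz > fs/2 = 17.65 kHz, folds to fs − 21.6 kHz = 13.7 kHz.
28.7 kHz > fs/2 = 17.65 kHz, folds to fs − 28.7 kHz = 6.6 kHz.
41.9 kHz mod fs = 6.6 kHz.
6.6 kHz ≤ fs/2 = 17.65 kHz, appears at 6.6 kHz.
28.7 kHz and 41.9 kHz both map to 6.6 kHz.

6.6 kHz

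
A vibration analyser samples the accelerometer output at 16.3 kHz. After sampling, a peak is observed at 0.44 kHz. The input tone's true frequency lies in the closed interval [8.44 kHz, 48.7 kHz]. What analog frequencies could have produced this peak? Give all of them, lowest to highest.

Frequencies that alias to 0.44 kHz are k·fs ± 0.44 kHz for integer k ≥ 0.
k=0: 0.44 kHz.
k=1: 15.86 kHz, 16.74 kHz.
k=2: 32.16 kHz, 33.04 kHz.
k=3: 48.46 kHz, 49.34 kHz.
k=4: 64.76 kHz, 65.64 kHz.
Within [8.44 kHz, 48.7 kHz]: 15.86 kHz, 16.74 kHz, 32.16 kHz, 33.04 kHz, 48.46 kHz.

15.86 kHz, 16.74 kHz, 32.16 kHz, 33.04 kHz, 48.46 kHz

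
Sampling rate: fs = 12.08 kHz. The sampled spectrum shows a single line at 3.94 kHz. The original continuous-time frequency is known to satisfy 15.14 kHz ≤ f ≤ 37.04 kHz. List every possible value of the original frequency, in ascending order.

16.02 kHz, 20.22 kHz, 28.1 kHz, 32.3 kHz

Frequencies that alias to 3.94 kHz are k·fs ± 3.94 kHz for integer k ≥ 0.
k=0: 3.94 kHz.
k=1: 8.14 kHz, 16.02 kHz.
k=2: 20.22 kHz, 28.1 kHz.
k=3: 32.3 kHz, 40.18 kHz.
k=4: 44.38 kHz, 52.26 kHz.
Within [15.14 kHz, 37.04 kHz]: 16.02 kHz, 20.22 kHz, 28.1 kHz, 32.3 kHz.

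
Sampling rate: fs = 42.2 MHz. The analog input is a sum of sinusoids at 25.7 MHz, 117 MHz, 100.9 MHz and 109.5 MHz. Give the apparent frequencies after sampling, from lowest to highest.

9.6 MHz, 16.5 MHz, 17.1 MHz

fs/2 = 21.1 MHz.
25.7 MHz > fs/2 = 21.1 MHz, folds to fs − 25.7 MHz = 16.5 MHz.
117 MHz mod fs = 32.6 MHz.
32.6 MHz > fs/2 = 21.1 MHz, folds to fs − 32.6 MHz = 9.6 MHz.
100.9 MHz mod fs = 16.5 MHz.
16.5 MHz ≤ fs/2 = 21.1 MHz, appears at 16.5 MHz.
109.5 MHz mod fs = 25.1 MHz.
25.1 MHz > fs/2 = 21.1 MHz, folds to fs − 25.1 MHz = 17.1 MHz.
Distinct values: {9.6 MHz, 16.5 MHz, 17.1 MHz}.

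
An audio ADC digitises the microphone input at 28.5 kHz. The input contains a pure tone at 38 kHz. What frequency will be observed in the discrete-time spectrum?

38 kHz mod fs = 9.5 kHz.
9.5 kHz ≤ fs/2 = 14.25 kHz, appears at 9.5 kHz.

9.5 kHz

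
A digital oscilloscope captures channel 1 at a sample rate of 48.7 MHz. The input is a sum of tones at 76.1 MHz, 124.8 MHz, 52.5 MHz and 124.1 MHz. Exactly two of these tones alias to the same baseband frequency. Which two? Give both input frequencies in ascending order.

76.1 MHz, 124.8 MHz

fs/2 = 24.35 MHz.
76.1 MHz mod fs = 27.4 MHz.
27.4 MHz > fs/2 = 24.35 MHz, folds to fs − 27.4 MHz = 21.3 MHz.
124.8 MHz mod fs = 27.4 MHz.
27.4 MHz > fs/2 = 24.35 MHz, folds to fs − 27.4 MHz = 21.3 MHz.
52.5 MHz mod fs = 3.8 MHz.
3.8 MHz ≤ fs/2 = 24.35 MHz, appears at 3.8 MHz.
124.1 MHz mod fs = 26.7 MHz.
26.7 MHz > fs/2 = 24.35 MHz, folds to fs − 26.7 MHz = 22 MHz.
76.1 MHz and 124.8 MHz both map to 21.3 MHz.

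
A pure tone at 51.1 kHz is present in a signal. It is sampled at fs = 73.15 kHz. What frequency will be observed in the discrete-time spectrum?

22.05 kHz

51.1 kHz > fs/2 = 36.575 kHz, folds to fs − 51.1 kHz = 22.05 kHz.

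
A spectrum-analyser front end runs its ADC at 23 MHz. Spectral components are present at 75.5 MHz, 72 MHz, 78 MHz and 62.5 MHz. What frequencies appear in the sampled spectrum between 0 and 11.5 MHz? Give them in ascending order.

3 MHz, 6.5 MHz, 9 MHz

fs/2 = 11.5 MHz.
75.5 MHz mod fs = 6.5 MHz.
6.5 MHz ≤ fs/2 = 11.5 MHz, appears at 6.5 MHz.
72 MHz mod fs = 3 MHz.
3 MHz ≤ fs/2 = 11.5 MHz, appears at 3 MHz.
78 MHz mod fs = 9 MHz.
9 MHz ≤ fs/2 = 11.5 MHz, appears at 9 MHz.
62.5 MHz mod fs = 16.5 MHz.
16.5 MHz > fs/2 = 11.5 MHz, folds to fs − 16.5 MHz = 6.5 MHz.
Distinct values: {3 MHz, 6.5 MHz, 9 MHz}.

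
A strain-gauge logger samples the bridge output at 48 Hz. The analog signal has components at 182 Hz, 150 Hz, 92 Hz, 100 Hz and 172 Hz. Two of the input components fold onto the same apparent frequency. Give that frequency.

fs/2 = 24 Hz.
182 Hz mod fs = 38 Hz.
38 Hz > fs/2 = 24 Hz, folds to fs − 38 Hz = 10 Hz.
150 Hz mod fs = 6 Hz.
6 Hz ≤ fs/2 = 24 Hz, appears at 6 Hz.
92 Hz mod fs = 44 Hz.
44 Hz > fs/2 = 24 Hz, folds to fs − 44 Hz = 4 Hz.
100 Hz mod fs = 4 Hz.
4 Hz ≤ fs/2 = 24 Hz, appears at 4 Hz.
172 Hz mod fs = 28 Hz.
28 Hz > fs/2 = 24 Hz, folds to fs − 28 Hz = 20 Hz.
92 Hz and 100 Hz both map to 4 Hz.

4 Hz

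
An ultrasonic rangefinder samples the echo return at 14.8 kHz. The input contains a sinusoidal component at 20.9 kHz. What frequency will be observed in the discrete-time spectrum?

20.9 kHz mod fs = 6.1 kHz.
6.1 kHz ≤ fs/2 = 7.4 kHz, appears at 6.1 kHz.

6.1 kHz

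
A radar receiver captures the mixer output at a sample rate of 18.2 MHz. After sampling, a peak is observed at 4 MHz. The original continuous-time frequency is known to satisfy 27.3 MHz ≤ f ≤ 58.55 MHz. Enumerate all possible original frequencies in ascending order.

32.4 MHz, 40.4 MHz, 50.6 MHz

Frequencies that alias to 4 MHz are k·fs ± 4 MHz for integer k ≥ 0.
k=0: 4 MHz.
k=1: 14.2 MHz, 22.2 MHz.
k=2: 32.4 MHz, 40.4 MHz.
k=3: 50.6 MHz, 58.6 MHz.
k=4: 68.8 MHz, 76.8 MHz.
Within [27.3 MHz, 58.55 MHz]: 32.4 MHz, 40.4 MHz, 50.6 MHz.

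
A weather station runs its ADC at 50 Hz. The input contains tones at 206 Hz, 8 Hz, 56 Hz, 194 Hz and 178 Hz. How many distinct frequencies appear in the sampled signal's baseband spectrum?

3

fs/2 = 25 Hz.
206 Hz mod fs = 6 Hz.
6 Hz ≤ fs/2 = 25 Hz, appears at 6 Hz.
8 Hz ≤ fs/2 = 25 Hz, passes unchanged.
56 Hz mod fs = 6 Hz.
6 Hz ≤ fs/2 = 25 Hz, appears at 6 Hz.
194 Hz mod fs = 44 Hz.
44 Hz > fs/2 = 25 Hz, folds to fs − 44 Hz = 6 Hz.
178 Hz mod fs = 28 Hz.
28 Hz > fs/2 = 25 Hz, folds to fs − 28 Hz = 22 Hz.
Distinct values: {6 Hz, 8 Hz, 22 Hz} → 3.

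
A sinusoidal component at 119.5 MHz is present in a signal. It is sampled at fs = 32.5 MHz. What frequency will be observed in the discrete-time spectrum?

119.5 MHz mod fs = 22 MHz.
22 MHz > fs/2 = 16.25 MHz, folds to fs − 22 MHz = 10.5 MHz.

10.5 MHz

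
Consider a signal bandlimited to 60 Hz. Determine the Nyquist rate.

120 Hz

Nyquist rate = 2 × 60 Hz = 120 Hz.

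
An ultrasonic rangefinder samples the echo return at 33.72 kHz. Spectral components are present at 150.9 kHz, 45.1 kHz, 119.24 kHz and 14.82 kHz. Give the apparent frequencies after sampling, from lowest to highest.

fs/2 = 16.86 kHz.
150.9 kHz mod fs = 16.02 kHz.
16.02 kHz ≤ fs/2 = 16.86 kHz, appears at 16.02 kHz.
45.1 kHz mod fs = 11.38 kHz.
11.38 kHz ≤ fs/2 = 16.86 kHz, appears at 11.38 kHz.
119.24 kHz mod fs = 18.08 kHz.
18.08 kHz > fs/2 = 16.86 kHz, folds to fs − 18.08 kHz = 15.64 kHz.
14.82 kHz ≤ fs/2 = 16.86 kHz, passes unchanged.
Distinct values: {11.38 kHz, 14.82 kHz, 15.64 kHz, 16.02 kHz}.

11.38 kHz, 14.82 kHz, 15.64 kHz, 16.02 kHz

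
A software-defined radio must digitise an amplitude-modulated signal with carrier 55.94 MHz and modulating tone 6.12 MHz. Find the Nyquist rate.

AM sidebands sit at fc ± fm = 49.82 MHz and 62.06 MHz.
Highest-frequency component: 62.06 MHz.
Nyquist rate = 2 × 62.06 MHz = 124.12 MHz.

124.12 MHz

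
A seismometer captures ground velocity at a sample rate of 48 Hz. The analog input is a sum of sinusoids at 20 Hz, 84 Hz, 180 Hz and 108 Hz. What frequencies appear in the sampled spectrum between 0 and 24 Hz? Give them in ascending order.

12 Hz, 20 Hz

fs/2 = 24 Hz.
20 Hz ≤ fs/2 = 24 Hz, passes unchanged.
84 Hz mod fs = 36 Hz.
36 Hz > fs/2 = 24 Hz, folds to fs − 36 Hz = 12 Hz.
180 Hz mod fs = 36 Hz.
36 Hz > fs/2 = 24 Hz, folds to fs − 36 Hz = 12 Hz.
108 Hz mod fs = 12 Hz.
12 Hz ≤ fs/2 = 24 Hz, appears at 12 Hz.
Distinct values: {12 Hz, 20 Hz}.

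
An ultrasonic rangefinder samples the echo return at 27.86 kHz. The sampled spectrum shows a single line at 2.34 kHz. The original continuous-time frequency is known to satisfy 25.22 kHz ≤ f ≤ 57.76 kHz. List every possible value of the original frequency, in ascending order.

Frequencies that alias to 2.34 kHz are k·fs ± 2.34 kHz for integer k ≥ 0.
k=0: 2.34 kHz.
k=1: 25.52 kHz, 30.2 kHz.
k=2: 53.38 kHz, 58.06 kHz.
k=3: 81.24 kHz, 85.92 kHz.
Within [25.22 kHz, 57.76 kHz]: 25.52 kHz, 30.2 kHz, 53.38 kHz.

25.52 kHz, 30.2 kHz, 53.38 kHz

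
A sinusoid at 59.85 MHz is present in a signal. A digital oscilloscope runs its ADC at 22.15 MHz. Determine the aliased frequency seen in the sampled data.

6.6 MHz

59.85 MHz mod fs = 15.55 MHz.
15.55 MHz > fs/2 = 11.075 MHz, folds to fs − 15.55 MHz = 6.6 MHz.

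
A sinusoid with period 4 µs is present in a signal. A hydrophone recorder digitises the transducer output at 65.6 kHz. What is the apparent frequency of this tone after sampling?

T = 4 µs → f = 1/T = 250 kHz.
250 kHz mod fs = 53.2 kHz.
53.2 kHz > fs/2 = 32.8 kHz, folds to fs − 53.2 kHz = 12.4 kHz.

12.4 kHz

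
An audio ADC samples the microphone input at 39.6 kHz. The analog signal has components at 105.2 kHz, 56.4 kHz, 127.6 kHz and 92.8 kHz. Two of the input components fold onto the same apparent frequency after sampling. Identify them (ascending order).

92.8 kHz, 105.2 kHz

fs/2 = 19.8 kHz.
105.2 kHz mod fs = 26 kHz.
26 kHz > fs/2 = 19.8 kHz, folds to fs − 26 kHz = 13.6 kHz.
56.4 kHz mod fs = 16.8 kHz.
16.8 kHz ≤ fs/2 = 19.8 kHz, appears at 16.8 kHz.
127.6 kHz mod fs = 8.8 kHz.
8.8 kHz ≤ fs/2 = 19.8 kHz, appears at 8.8 kHz.
92.8 kHz mod fs = 13.6 kHz.
13.6 kHz ≤ fs/2 = 19.8 kHz, appears at 13.6 kHz.
92.8 kHz and 105.2 kHz both map to 13.6 kHz.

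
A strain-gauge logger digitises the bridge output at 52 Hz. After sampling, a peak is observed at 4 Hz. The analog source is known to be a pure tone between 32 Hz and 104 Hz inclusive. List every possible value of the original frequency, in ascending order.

48 Hz, 56 Hz, 100 Hz

Frequencies that alias to 4 Hz are k·fs ± 4 Hz for integer k ≥ 0.
k=0: 4 Hz.
k=1: 48 Hz, 56 Hz.
k=2: 100 Hz, 108 Hz.
k=3: 152 Hz, 160 Hz.
Within [32 Hz, 104 Hz]: 48 Hz, 56 Hz, 100 Hz.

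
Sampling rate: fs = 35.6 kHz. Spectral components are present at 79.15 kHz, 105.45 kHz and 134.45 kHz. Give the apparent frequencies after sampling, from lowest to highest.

fs/2 = 17.8 kHz.
79.15 kHz mod fs = 7.95 kHz.
7.95 kHz ≤ fs/2 = 17.8 kHz, appears at 7.95 kHz.
105.45 kHz mod fs = 34.25 kHz.
34.25 kHz > fs/2 = 17.8 kHz, folds to fs − 34.25 kHz = 1.35 kHz.
134.45 kHz mod fs = 27.65 kHz.
27.65 kHz > fs/2 = 17.8 kHz, folds to fs − 27.65 kHz = 7.95 kHz.
Distinct values: {1.35 kHz, 7.95 kHz}.

1.35 kHz, 7.95 kHz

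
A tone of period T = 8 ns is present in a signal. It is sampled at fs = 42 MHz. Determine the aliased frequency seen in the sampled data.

1 MHz

T = 8 ns → f = 1/T = 125 MHz.
125 MHz mod fs = 41 MHz.
41 MHz > fs/2 = 21 MHz, folds to fs − 41 MHz = 1 MHz.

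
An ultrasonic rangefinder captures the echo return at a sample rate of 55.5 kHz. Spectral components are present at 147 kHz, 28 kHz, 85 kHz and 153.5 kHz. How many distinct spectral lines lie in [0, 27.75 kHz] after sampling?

fs/2 = 27.75 kHz.
147 kHz mod fs = 36 kHz.
36 kHz > fs/2 = 27.75 kHz, folds to fs − 36 kHz = 19.5 kHz.
28 kHz > fs/2 = 27.75 kHz, folds to fs − 28 kHz = 27.5 kHz.
85 kHz mod fs = 29.5 kHz.
29.5 kHz > fs/2 = 27.75 kHz, folds to fs − 29.5 kHz = 26 kHz.
153.5 kHz mod fs = 42.5 kHz.
42.5 kHz > fs/2 = 27.75 kHz, folds to fs − 42.5 kHz = 13 kHz.
Distinct values: {13 kHz, 19.5 kHz, 26 kHz, 27.5 kHz} → 4.

4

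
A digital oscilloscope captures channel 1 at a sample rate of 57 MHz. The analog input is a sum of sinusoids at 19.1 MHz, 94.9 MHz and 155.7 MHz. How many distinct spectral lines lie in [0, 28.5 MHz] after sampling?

fs/2 = 28.5 MHz.
19.1 MHz ≤ fs/2 = 28.5 MHz, passes unchanged.
94.9 MHz mod fs = 37.9 MHz.
37.9 MHz > fs/2 = 28.5 MHz, folds to fs − 37.9 MHz = 19.1 MHz.
155.7 MHz mod fs = 41.7 MHz.
41.7 MHz > fs/2 = 28.5 MHz, folds to fs − 41.7 MHz = 15.3 MHz.
Distinct values: {15.3 MHz, 19.1 MHz} → 2.

2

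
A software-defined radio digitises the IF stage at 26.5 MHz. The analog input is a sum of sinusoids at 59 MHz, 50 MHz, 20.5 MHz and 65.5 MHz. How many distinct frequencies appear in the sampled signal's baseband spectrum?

3

fs/2 = 13.25 MHz.
59 MHz mod fs = 6 MHz.
6 MHz ≤ fs/2 = 13.25 MHz, appears at 6 MHz.
50 MHz mod fs = 23.5 MHz.
23.5 MHz > fs/2 = 13.25 MHz, folds to fs − 23.5 MHz = 3 MHz.
20.5 MHz > fs/2 = 13.25 MHz, folds to fs − 20.5 MHz = 6 MHz.
65.5 MHz mod fs = 12.5 MHz.
12.5 MHz ≤ fs/2 = 13.25 MHz, appears at 12.5 MHz.
Distinct values: {3 MHz, 6 MHz, 12.5 MHz} → 3.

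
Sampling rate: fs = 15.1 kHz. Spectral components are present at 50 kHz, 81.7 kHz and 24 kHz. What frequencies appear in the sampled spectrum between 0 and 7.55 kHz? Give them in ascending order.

fs/2 = 7.55 kHz.
50 kHz mod fs = 4.7 kHz.
4.7 kHz ≤ fs/2 = 7.55 kHz, appears at 4.7 kHz.
81.7 kHz mod fs = 6.2 kHz.
6.2 kHz ≤ fs/2 = 7.55 kHz, appears at 6.2 kHz.
24 kHz mod fs = 8.9 kHz.
8.9 kHz > fs/2 = 7.55 kHz, folds to fs − 8.9 kHz = 6.2 kHz.
Distinct values: {4.7 kHz, 6.2 kHz}.

4.7 kHz, 6.2 kHz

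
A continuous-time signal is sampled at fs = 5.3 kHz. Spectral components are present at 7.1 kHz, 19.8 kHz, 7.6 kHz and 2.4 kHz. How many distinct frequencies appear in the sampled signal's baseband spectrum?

4

fs/2 = 2.65 kHz.
7.1 kHz mod fs = 1.8 kHz.
1.8 kHz ≤ fs/2 = 2.65 kHz, appears at 1.8 kHz.
19.8 kHz mod fs = 3.9 kHz.
3.9 kHz > fs/2 = 2.65 kHz, folds to fs − 3.9 kHz = 1.4 kHz.
7.6 kHz mod fs = 2.3 kHz.
2.3 kHz ≤ fs/2 = 2.65 kHz, appears at 2.3 kHz.
2.4 kHz ≤ fs/2 = 2.65 kHz, passes unchanged.
Distinct values: {1.4 kHz, 1.8 kHz, 2.3 kHz, 2.4 kHz} → 4.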